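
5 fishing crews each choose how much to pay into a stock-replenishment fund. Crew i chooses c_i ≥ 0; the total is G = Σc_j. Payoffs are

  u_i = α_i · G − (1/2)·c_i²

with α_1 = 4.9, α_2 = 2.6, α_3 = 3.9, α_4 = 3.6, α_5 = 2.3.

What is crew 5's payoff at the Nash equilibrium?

37.145

Crew i's FOC: ∂u_i/∂c_i = α_i − c_i = 0, so c_i* = α_i.
NE contributions = (4.9, 2.6, 3.9, 3.6, 2.3); G = 17.3.
u_5 = α_5·G − ½·(c_5)² = 2.3·17.3 − ½·2.3² = 37.145.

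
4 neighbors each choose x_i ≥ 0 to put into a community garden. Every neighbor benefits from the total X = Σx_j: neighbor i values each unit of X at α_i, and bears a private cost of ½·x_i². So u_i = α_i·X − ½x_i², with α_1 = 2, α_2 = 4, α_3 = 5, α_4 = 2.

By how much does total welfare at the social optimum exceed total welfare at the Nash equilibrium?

Neighbor i's FOC: ∂u_i/∂x_i = α_i − x_i = 0, so x_i* = α_i.
NE contributions = (2, 4, 5, 2); X = 13.
W^NE = (Σα)·X − ½Σα_i² = 13² − ½·49 = 144.5.
Planner sets x_i = Σα_j = 13 for every i, so X^SO = 4·13 = 52.
W^SO = (Σα)·X^SO − ½·4·(Σα)² = (4/2)·13² = 338.
Deadweight loss = W^SO − W^NE = 193.5.

193.5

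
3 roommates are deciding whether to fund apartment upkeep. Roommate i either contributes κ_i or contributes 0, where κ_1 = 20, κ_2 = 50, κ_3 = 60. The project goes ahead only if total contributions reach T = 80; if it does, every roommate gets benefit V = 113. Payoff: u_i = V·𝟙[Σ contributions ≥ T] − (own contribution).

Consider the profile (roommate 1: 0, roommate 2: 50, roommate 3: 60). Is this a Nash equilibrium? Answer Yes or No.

Total = 110 ≥ 80: provided.
Roommate 1 (pledges 0, payoff 113): pledging 20 → total 130, payoff 93. No gain.
Roommate 2 (pledges 50, payoff 63): dropping to 0 → total 60, payoff 0. No gain.
Roommate 3 (pledges 60, payoff 53): dropping to 0 → total 50, payoff 0. No gain.

Yes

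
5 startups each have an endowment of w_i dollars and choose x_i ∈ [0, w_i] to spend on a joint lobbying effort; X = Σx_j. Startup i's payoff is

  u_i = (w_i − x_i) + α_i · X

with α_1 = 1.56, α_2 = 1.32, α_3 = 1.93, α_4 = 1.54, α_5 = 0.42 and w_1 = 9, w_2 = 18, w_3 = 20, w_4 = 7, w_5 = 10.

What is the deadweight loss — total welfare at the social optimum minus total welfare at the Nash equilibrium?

57.7

∂u_i/∂x_i = α_i − 1, so startup i contributes w_i if α_i > 1, else 0.
α_i > 1 for i ∈ {1, 2, 3, 4}; NE contributions (9, 18, 20, 7, 0), X = 54.
W^NE = Σw_i − X^NE + (Σα_i)·X^NE = 64 + 5.77·54 = 375.58.
Planner: ∂(Σu_j)/∂x_i = Σα_j − 1 = 5.77 > 0, so everyone contributes w_i; X^SO = 64, W^SO = 64 + 5.77·64 = 433.28.
Deadweight loss = 57.7.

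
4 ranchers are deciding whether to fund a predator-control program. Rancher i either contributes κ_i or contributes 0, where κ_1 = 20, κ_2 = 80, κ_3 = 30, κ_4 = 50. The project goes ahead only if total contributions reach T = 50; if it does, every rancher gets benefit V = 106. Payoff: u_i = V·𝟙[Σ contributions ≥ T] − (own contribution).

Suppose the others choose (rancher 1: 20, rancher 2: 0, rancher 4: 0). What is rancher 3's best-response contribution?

30

Others' total = 20. Contributing 30 brings total to 50 ≥ 50: gain V − κ_3 = 76.
Best response: 30.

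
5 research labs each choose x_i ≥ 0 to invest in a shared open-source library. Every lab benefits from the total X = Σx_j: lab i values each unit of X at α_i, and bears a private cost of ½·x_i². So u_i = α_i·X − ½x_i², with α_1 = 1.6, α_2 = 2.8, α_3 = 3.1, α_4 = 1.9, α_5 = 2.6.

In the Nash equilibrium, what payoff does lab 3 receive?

Lab i's FOC: ∂u_i/∂x_i = α_i − x_i = 0, so x_i* = α_i.
NE contributions = (1.6, 2.8, 3.1, 1.9, 2.6); X = 12.
u_3 = α_3·X − ½·(x_3)² = 3.1·12 − ½·3.1² = 32.395.

32.395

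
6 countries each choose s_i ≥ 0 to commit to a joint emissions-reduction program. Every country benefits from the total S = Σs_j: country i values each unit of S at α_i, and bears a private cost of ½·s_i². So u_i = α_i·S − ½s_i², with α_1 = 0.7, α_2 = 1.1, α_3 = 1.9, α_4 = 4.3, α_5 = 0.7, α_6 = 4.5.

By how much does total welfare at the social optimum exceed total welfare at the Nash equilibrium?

Country i's FOC: ∂u_i/∂s_i = α_i − s_i = 0, so s_i* = α_i.
NE contributions = (0.7, 1.1, 1.9, 4.3, 0.7, 4.5); S = 13.2.
W^NE = (Σα)·S − ½Σα_i² = 13.2² − ½·44.54 = 151.97.
Planner sets s_i = Σα_j = 13.2 for every i, so S^SO = 6·13.2 = 79.2.
W^SO = (Σα)·S^SO − ½·6·(Σα)² = (6/2)·13.2² = 522.72.
Deadweight loss = W^SO − W^NE = 370.75.

370.75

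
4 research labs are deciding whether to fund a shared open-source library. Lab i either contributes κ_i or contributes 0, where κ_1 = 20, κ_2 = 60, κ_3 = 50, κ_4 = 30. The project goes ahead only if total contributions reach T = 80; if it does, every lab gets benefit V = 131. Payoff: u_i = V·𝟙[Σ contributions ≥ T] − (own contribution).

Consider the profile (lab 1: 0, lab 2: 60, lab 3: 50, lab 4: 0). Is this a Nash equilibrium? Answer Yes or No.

Yes

Total = 110 ≥ 80: provided.
Lab 1 (pledges 0, payoff 131): pledging 20 → total 130, payoff 111. No gain.
Lab 2 (pledges 60, payoff 71): dropping to 0 → total 50, payoff 0. No gain.
Lab 3 (pledges 50, payoff 81): dropping to 0 → total 60, payoff 0. No gain.
Lab 4 (pledges 0, payoff 131): pledging 30 → total 140, payoff 101. No gain.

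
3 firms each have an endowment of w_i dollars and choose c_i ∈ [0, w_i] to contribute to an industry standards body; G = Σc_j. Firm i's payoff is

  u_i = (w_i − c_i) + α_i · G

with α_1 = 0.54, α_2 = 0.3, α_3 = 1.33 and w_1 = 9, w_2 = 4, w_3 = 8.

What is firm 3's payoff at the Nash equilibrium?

∂u_i/∂c_i = α_i − 1, so firm i contributes w_i if α_i > 1, else 0.
α_i > 1 for i ∈ {3}; NE contributions (0, 0, 8), G = 8.
u_3 = (8 − 8) + 1.33·8 = 10.64.

10.64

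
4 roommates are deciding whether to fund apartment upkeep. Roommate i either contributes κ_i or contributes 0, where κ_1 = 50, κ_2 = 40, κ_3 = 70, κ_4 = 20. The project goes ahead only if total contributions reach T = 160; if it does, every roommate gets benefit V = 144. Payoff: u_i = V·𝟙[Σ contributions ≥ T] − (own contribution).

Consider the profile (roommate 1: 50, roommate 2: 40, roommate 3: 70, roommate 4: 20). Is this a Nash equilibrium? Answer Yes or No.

No

Total = 180 ≥ 160: provided.
Roommate 1 (pledges 50, payoff 94): dropping to 0 → total 130, payoff 0. No gain.
Roommate 2 (pledges 40, payoff 104): dropping to 0 → total 140, payoff 0. No gain.
Roommate 3 (pledges 70, payoff 74): dropping to 0 → total 110, payoff 0. No gain.
Roommate 4 (pledges 20, payoff 124): dropping to 0 → total 160, payoff 144. Profitable deviation.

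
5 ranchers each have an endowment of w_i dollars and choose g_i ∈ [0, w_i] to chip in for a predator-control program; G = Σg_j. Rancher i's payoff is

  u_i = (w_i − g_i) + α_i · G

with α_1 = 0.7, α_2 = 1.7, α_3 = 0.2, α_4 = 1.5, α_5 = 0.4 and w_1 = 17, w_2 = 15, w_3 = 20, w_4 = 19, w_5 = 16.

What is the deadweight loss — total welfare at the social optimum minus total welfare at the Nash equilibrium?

∂u_i/∂g_i = α_i − 1, so rancher i contributes w_i if α_i > 1, else 0.
α_i > 1 for i ∈ {2, 4}; NE contributions (0, 15, 0, 19, 0), G = 34.
W^NE = Σw_i − G^NE + (Σα_i)·G^NE = 87 + 3.5·34 = 206.
Planner: ∂(Σu_j)/∂g_i = Σα_j − 1 = 3.5 > 0, so everyone contributes w_i; G^SO = 87, W^SO = 87 + 3.5·87 = 391.5.
Deadweight loss = 185.5.

185.5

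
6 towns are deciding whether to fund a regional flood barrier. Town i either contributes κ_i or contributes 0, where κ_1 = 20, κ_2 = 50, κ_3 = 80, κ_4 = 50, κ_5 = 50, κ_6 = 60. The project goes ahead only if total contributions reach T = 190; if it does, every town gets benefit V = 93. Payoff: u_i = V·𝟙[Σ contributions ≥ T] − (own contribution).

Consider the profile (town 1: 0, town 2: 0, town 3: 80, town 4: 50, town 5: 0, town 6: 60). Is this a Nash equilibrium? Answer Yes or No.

Yes

Total = 190 ≥ 190: provided.
Town 1 (pledges 0, payoff 93): pledging 20 → total 210, payoff 73. No gain.
Town 2 (pledges 0, payoff 93): pledging 50 → total 240, payoff 43. No gain.
Town 3 (pledges 80, payoff 13): dropping to 0 → total 110, payoff 0. No gain.
Town 4 (pledges 50, payoff 43): dropping to 0 → total 140, payoff 0. No gain.
Town 5 (pledges 0, payoff 93): pledging 50 → total 240, payoff 43. No gain.
Town 6 (pledges 60, payoff 33): dropping to 0 → total 130, payoff 0. No gain.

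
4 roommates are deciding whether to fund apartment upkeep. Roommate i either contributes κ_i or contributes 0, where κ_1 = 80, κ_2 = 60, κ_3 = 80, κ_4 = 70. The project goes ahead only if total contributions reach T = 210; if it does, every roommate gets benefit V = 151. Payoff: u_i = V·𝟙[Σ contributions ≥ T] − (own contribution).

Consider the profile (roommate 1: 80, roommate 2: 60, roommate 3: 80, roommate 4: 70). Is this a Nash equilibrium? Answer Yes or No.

No

Total = 290 ≥ 210: provided.
Roommate 1 (pledges 80, payoff 71): dropping to 0 → total 210, payoff 151. Profitable deviation.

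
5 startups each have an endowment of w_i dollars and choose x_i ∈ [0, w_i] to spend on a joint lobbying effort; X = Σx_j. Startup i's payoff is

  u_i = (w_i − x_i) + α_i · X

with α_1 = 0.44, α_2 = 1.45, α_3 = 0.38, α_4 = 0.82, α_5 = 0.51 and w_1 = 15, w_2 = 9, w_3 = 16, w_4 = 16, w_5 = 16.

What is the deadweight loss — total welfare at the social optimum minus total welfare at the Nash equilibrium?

163.8

∂u_i/∂x_i = α_i − 1, so startup i contributes w_i if α_i > 1, else 0.
α_i > 1 for i ∈ {2}; NE contributions (0, 9, 0, 0, 0), X = 9.
W^NE = Σw_i − X^NE + (Σα_i)·X^NE = 72 + 2.6·9 = 95.4.
Planner: ∂(Σu_j)/∂x_i = Σα_j − 1 = 2.6 > 0, so everyone contributes w_i; X^SO = 72, W^SO = 72 + 2.6·72 = 259.2.
Deadweight loss = 163.8.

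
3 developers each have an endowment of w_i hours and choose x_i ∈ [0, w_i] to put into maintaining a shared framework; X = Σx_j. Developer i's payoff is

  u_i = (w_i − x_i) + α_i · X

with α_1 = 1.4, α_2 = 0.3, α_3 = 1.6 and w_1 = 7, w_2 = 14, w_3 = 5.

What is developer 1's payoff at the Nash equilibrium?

16.8

∂u_i/∂x_i = α_i − 1, so developer i contributes w_i if α_i > 1, else 0.
α_i > 1 for i ∈ {1, 3}; NE contributions (7, 0, 5), X = 12.
u_1 = (7 − 7) + 1.4·12 = 16.8.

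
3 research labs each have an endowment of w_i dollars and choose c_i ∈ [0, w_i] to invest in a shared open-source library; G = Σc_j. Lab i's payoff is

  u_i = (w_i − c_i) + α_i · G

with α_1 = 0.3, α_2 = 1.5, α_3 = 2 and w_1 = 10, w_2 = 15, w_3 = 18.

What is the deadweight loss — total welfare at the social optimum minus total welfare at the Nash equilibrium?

∂u_i/∂c_i = α_i − 1, so lab i contributes w_i if α_i > 1, else 0.
α_i > 1 for i ∈ {2, 3}; NE contributions (0, 15, 18), G = 33.
W^NE = Σw_i − G^NE + (Σα_i)·G^NE = 43 + 2.8·33 = 135.4.
Planner: ∂(Σu_j)/∂c_i = Σα_j − 1 = 2.8 > 0, so everyone contributes w_i; G^SO = 43, W^SO = 43 + 2.8·43 = 163.4.
Deadweight loss = 28.

28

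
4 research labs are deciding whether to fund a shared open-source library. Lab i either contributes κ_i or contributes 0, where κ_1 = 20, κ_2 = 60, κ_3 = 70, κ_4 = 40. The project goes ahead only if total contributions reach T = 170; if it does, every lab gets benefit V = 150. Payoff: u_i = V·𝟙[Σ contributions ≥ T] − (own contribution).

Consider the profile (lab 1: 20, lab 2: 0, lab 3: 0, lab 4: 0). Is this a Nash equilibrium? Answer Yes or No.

Total = 20 < 170: not provided.
Lab 1 (pledges 20, payoff -20): dropping to 0 → total 0, payoff 0. Profitable deviation.

No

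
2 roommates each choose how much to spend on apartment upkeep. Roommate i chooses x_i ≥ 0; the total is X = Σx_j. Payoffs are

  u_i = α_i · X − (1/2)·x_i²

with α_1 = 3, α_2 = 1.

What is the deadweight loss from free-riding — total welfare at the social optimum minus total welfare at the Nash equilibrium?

5

Roommate i's FOC: ∂u_i/∂x_i = α_i − x_i = 0, so x_i* = α_i.
NE contributions = (3, 1); X = 4.
W^NE = (Σα)·X − ½Σα_i² = 4² − ½·10 = 11.
Planner sets x_i = Σα_j = 4 for every i, so X^SO = 2·4 = 8.
W^SO = (Σα)·X^SO − ½·2·(Σα)² = (2/2)·4² = 16.
Deadweight loss = W^SO − W^NE = 5.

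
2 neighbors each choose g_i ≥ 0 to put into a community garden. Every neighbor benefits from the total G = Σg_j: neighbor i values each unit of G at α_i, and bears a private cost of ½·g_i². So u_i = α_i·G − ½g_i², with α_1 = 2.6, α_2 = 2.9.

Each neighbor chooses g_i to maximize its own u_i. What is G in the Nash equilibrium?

Neighbor i's FOC: ∂u_i/∂g_i = α_i − g_i = 0, so g_i* = α_i.
NE contributions = (2.6, 2.9); G = 5.5.

5.5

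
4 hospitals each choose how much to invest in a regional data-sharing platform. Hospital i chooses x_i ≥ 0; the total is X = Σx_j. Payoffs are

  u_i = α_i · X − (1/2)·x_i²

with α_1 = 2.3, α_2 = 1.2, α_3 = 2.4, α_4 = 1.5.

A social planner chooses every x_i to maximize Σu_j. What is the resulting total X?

29.6

Planner FOC: ∂(Σu_j)/∂x_i = (Σα_j) − x_i = 0, so x_i^SO = Σα_j = 7.4 for every i; X^SO = 29.6.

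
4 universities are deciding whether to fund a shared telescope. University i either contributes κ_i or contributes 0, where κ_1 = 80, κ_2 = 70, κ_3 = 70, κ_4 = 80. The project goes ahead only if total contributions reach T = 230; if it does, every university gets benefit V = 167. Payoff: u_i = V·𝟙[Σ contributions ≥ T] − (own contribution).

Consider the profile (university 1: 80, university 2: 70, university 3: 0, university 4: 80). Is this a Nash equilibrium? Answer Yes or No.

Yes

Total = 230 ≥ 230: provided.
University 1 (pledges 80, payoff 87): dropping to 0 → total 150, payoff 0. No gain.
University 2 (pledges 70, payoff 97): dropping to 0 → total 160, payoff 0. No gain.
University 3 (pledges 0, payoff 167): pledging 70 → total 300, payoff 97. No gain.
University 4 (pledges 80, payoff 87): dropping to 0 → total 150, payoff 0. No gain.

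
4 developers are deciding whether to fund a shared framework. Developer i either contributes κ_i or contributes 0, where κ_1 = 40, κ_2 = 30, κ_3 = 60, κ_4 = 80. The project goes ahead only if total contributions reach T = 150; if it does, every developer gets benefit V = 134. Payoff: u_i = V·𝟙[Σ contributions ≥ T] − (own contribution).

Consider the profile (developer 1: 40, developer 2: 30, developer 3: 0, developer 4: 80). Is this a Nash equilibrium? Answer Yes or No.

Yes

Total = 150 ≥ 150: provided.
Developer 1 (pledges 40, payoff 94): dropping to 0 → total 110, payoff 0. No gain.
Developer 2 (pledges 30, payoff 104): dropping to 0 → total 120, payoff 0. No gain.
Developer 3 (pledges 0, payoff 134): pledging 60 → total 210, payoff 74. No gain.
Developer 4 (pledges 80, payoff 54): dropping to 0 → total 70, payoff 0. No gain.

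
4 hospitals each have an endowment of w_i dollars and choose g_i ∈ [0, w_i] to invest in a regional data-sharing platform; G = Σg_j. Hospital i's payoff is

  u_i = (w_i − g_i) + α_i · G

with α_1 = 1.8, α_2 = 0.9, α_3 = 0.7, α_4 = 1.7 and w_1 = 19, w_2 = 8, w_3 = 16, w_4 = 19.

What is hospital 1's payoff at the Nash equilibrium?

68.4

∂u_i/∂g_i = α_i − 1, so hospital i contributes w_i if α_i > 1, else 0.
α_i > 1 for i ∈ {1, 4}; NE contributions (19, 0, 0, 19), G = 38.
u_1 = (19 − 19) + 1.8·38 = 68.4.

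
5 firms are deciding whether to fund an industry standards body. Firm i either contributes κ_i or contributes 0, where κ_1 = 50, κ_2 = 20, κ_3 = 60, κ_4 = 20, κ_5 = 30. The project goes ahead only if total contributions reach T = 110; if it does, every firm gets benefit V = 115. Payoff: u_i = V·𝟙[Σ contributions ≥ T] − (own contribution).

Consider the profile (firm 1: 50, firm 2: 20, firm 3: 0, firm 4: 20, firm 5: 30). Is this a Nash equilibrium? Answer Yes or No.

Total = 120 ≥ 110: provided.
Firm 1 (pledges 50, payoff 65): dropping to 0 → total 70, payoff 0. No gain.
Firm 2 (pledges 20, payoff 95): dropping to 0 → total 100, payoff 0. No gain.
Firm 3 (pledges 0, payoff 115): pledging 60 → total 180, payoff 55. No gain.
Firm 4 (pledges 20, payoff 95): dropping to 0 → total 100, payoff 0. No gain.
Firm 5 (pledges 30, payoff 85): dropping to 0 → total 90, payoff 0. No gain.

Yes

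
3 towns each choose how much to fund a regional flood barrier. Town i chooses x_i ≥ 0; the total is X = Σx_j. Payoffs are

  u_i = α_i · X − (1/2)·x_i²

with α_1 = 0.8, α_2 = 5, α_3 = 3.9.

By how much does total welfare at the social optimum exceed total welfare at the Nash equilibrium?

Town i's FOC: ∂u_i/∂x_i = α_i − x_i = 0, so x_i* = α_i.
NE contributions = (0.8, 5, 3.9); X = 9.7.
W^NE = (Σα)·X − ½Σα_i² = 9.7² − ½·40.85 = 73.665.
Planner sets x_i = Σα_j = 9.7 for every i, so X^SO = 3·9.7 = 29.1.
W^SO = (Σα)·X^SO − ½·3·(Σα)² = (3/2)·9.7² = 141.135.
Deadweight loss = W^SO − W^NE = 67.47.

67.47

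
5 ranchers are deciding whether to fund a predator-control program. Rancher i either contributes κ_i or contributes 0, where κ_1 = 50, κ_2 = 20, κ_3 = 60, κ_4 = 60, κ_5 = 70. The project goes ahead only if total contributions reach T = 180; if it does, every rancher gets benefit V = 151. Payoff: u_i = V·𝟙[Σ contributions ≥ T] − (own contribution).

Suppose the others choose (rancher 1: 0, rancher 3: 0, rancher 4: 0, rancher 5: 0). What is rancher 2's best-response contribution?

0

Others' total = 0. Even contributing 20 gives 20 < 180: no benefit either way.
Best response: 0.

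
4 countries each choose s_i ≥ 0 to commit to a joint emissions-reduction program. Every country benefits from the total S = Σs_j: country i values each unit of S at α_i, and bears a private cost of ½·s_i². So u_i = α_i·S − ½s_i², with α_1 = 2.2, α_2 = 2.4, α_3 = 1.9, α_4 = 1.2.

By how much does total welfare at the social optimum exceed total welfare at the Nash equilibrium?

67.115

Country i's FOC: ∂u_i/∂s_i = α_i − s_i = 0, so s_i* = α_i.
NE contributions = (2.2, 2.4, 1.9, 1.2); S = 7.7.
W^NE = (Σα)·S − ½Σα_i² = 7.7² − ½·15.65 = 51.465.
Planner sets s_i = Σα_j = 7.7 for every i, so S^SO = 4·7.7 = 30.8.
W^SO = (Σα)·S^SO − ½·4·(Σα)² = (4/2)·7.7² = 118.58.
Deadweight loss = W^SO − W^NE = 67.115.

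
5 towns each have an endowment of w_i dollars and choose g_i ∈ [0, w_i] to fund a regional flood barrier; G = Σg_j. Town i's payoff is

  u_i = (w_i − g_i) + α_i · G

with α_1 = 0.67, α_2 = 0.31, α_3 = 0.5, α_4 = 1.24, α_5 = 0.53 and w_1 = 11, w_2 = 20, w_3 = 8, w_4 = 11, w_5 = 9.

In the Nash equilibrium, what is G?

11

∂u_i/∂g_i = α_i − 1, so town i contributes w_i if α_i > 1, else 0.
α_i > 1 for i ∈ {4}; NE contributions (0, 0, 0, 11, 0), G = 11.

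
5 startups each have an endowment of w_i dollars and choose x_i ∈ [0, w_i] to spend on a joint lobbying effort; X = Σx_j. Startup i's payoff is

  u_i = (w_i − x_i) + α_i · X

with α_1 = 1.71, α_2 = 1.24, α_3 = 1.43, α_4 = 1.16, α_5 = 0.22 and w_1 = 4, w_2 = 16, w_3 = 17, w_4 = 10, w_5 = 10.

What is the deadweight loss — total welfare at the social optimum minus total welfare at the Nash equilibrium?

∂u_i/∂x_i = α_i − 1, so startup i contributes w_i if α_i > 1, else 0.
α_i > 1 for i ∈ {1, 2, 3, 4}; NE contributions (4, 16, 17, 10, 0), X = 47.
W^NE = Σw_i − X^NE + (Σα_i)·X^NE = 57 + 4.76·47 = 280.72.
Planner: ∂(Σu_j)/∂x_i = Σα_j − 1 = 4.76 > 0, so everyone contributes w_i; X^SO = 57, W^SO = 57 + 4.76·57 = 328.32.
Deadweight loss = 47.6.

47.6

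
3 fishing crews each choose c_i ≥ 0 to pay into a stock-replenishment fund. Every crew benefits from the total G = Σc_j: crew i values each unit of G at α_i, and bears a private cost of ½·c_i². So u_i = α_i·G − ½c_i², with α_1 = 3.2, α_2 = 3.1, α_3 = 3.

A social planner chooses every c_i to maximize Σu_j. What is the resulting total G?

Planner FOC: ∂(Σu_j)/∂c_i = (Σα_j) − c_i = 0, so c_i^SO = Σα_j = 9.3 for every i; G^SO = 27.9.

27.9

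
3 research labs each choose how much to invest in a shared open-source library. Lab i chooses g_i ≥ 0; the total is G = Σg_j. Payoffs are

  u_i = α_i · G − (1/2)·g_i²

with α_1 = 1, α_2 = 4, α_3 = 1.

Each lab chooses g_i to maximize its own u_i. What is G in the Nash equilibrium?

6

Lab i's FOC: ∂u_i/∂g_i = α_i − g_i = 0, so g_i* = α_i.
NE contributions = (1, 4, 1); G = 6.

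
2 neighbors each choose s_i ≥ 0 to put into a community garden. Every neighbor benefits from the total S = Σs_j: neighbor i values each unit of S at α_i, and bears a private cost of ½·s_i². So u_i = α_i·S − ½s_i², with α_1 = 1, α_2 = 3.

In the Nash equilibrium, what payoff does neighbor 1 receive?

3.5

Neighbor i's FOC: ∂u_i/∂s_i = α_i − s_i = 0, so s_i* = α_i.
NE contributions = (1, 3); S = 4.
u_1 = α_1·S − ½·(s_1)² = 1·4 − ½·1² = 3.5.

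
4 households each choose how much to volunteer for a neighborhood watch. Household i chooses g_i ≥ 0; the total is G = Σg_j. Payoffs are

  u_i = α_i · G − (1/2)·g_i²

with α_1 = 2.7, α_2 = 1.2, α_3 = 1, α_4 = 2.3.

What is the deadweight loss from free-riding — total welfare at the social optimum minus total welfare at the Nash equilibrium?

Household i's FOC: ∂u_i/∂g_i = α_i − g_i = 0, so g_i* = α_i.
NE contributions = (2.7, 1.2, 1, 2.3); G = 7.2.
W^NE = (Σα)·G − ½Σα_i² = 7.2² − ½·15.02 = 44.33.
Planner sets g_i = Σα_j = 7.2 for every i, so G^SO = 4·7.2 = 28.8.
W^SO = (Σα)·G^SO − ½·4·(Σα)² = (4/2)·7.2² = 103.68.
Deadweight loss = W^SO − W^NE = 59.35.

59.35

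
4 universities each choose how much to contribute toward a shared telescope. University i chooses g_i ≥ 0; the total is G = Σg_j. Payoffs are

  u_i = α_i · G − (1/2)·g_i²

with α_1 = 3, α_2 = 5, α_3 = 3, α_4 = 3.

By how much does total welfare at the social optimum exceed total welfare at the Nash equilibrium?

University i's FOC: ∂u_i/∂g_i = α_i − g_i = 0, so g_i* = α_i.
NE contributions = (3, 5, 3, 3); G = 14.
W^NE = (Σα)·G − ½Σα_i² = 14² − ½·52 = 170.
Planner sets g_i = Σα_j = 14 for every i, so G^SO = 4·14 = 56.
W^SO = (Σα)·G^SO − ½·4·(Σα)² = (4/2)·14² = 392.
Deadweight loss = W^SO − W^NE = 222.

222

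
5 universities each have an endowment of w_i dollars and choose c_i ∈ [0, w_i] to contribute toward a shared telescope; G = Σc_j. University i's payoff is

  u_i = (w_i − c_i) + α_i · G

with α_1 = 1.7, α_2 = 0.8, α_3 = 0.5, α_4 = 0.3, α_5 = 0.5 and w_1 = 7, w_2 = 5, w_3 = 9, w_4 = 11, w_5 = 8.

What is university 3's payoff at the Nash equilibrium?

12.5

∂u_i/∂c_i = α_i − 1, so university i contributes w_i if α_i > 1, else 0.
α_i > 1 for i ∈ {1}; NE contributions (7, 0, 0, 0, 0), G = 7.
u_3 = (9 − 0) + 0.5·7 = 12.5.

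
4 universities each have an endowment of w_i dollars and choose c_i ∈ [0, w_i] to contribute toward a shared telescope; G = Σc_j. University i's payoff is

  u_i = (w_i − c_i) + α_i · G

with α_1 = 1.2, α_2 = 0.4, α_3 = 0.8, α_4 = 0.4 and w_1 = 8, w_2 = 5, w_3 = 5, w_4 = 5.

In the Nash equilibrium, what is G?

∂u_i/∂c_i = α_i − 1, so university i contributes w_i if α_i > 1, else 0.
α_i > 1 for i ∈ {1}; NE contributions (8, 0, 0, 0), G = 8.

8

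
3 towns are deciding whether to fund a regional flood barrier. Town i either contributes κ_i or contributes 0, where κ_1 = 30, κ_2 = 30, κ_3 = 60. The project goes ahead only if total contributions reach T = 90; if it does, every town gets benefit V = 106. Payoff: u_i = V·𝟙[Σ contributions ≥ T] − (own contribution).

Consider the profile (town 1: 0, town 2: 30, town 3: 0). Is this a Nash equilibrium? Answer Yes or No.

No

Total = 30 < 90: not provided.
Town 1 (pledges 0, payoff 0): pledging 30 → total 60, payoff -30. No gain.
Town 2 (pledges 30, payoff -30): dropping to 0 → total 0, payoff 0. Profitable deviation.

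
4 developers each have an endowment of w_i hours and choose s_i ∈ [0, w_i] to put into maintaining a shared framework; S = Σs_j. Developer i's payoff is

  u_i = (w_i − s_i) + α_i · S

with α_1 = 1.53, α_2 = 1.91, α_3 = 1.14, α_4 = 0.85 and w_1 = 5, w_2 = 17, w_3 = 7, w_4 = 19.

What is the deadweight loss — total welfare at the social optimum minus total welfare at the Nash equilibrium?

∂u_i/∂s_i = α_i − 1, so developer i contributes w_i if α_i > 1, else 0.
α_i > 1 for i ∈ {1, 2, 3}; NE contributions (5, 17, 7, 0), S = 29.
W^NE = Σw_i − S^NE + (Σα_i)·S^NE = 48 + 4.43·29 = 176.47.
Planner: ∂(Σu_j)/∂s_i = Σα_j − 1 = 4.43 > 0, so everyone contributes w_i; S^SO = 48, W^SO = 48 + 4.43·48 = 260.64.
Deadweight loss = 84.17.

84.17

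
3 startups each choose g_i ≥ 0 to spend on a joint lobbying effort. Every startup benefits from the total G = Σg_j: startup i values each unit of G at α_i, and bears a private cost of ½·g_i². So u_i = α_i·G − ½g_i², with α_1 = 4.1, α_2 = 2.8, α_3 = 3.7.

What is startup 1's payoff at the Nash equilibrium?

35.055

Startup i's FOC: ∂u_i/∂g_i = α_i − g_i = 0, so g_i* = α_i.
NE contributions = (4.1, 2.8, 3.7); G = 10.6.
u_1 = α_1·G − ½·(g_1)² = 4.1·10.6 − ½·4.1² = 35.055.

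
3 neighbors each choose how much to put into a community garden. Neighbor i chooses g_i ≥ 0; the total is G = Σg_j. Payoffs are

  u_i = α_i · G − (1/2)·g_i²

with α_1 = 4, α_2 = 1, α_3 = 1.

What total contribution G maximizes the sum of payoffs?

Planner FOC: ∂(Σu_j)/∂g_i = (Σα_j) − g_i = 0, so g_i^SO = Σα_j = 6 for every i; G^SO = 18.

18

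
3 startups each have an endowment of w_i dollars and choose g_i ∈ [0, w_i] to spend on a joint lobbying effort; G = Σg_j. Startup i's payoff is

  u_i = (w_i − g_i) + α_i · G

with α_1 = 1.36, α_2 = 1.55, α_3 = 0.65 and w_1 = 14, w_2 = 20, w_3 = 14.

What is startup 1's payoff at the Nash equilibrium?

46.24

∂u_i/∂g_i = α_i − 1, so startup i contributes w_i if α_i > 1, else 0.
α_i > 1 for i ∈ {1, 2}; NE contributions (14, 20, 0), G = 34.
u_1 = (14 − 14) + 1.36·34 = 46.24.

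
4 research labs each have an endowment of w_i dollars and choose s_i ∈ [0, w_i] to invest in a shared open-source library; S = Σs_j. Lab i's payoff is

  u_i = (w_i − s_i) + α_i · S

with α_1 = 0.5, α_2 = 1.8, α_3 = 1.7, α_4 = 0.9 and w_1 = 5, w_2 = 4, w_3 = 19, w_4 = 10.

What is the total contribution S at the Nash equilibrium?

23

∂u_i/∂s_i = α_i − 1, so lab i contributes w_i if α_i > 1, else 0.
α_i > 1 for i ∈ {2, 3}; NE contributions (0, 4, 19, 0), S = 23.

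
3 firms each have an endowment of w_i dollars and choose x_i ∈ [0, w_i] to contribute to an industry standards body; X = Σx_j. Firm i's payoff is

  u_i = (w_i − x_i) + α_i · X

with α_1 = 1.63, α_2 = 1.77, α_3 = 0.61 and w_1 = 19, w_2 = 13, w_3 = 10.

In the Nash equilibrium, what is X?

∂u_i/∂x_i = α_i − 1, so firm i contributes w_i if α_i > 1, else 0.
α_i > 1 for i ∈ {1, 2}; NE contributions (19, 13, 0), X = 32.

32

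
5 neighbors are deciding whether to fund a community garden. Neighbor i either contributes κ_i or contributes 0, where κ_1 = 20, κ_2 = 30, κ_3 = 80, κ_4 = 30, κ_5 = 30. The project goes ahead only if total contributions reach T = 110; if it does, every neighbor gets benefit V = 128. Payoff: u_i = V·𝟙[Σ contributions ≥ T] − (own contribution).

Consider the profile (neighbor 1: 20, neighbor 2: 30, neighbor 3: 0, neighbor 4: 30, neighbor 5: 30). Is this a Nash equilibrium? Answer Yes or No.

Yes

Total = 110 ≥ 110: provided.
Neighbor 1 (pledges 20, payoff 108): dropping to 0 → total 90, payoff 0. No gain.
Neighbor 2 (pledges 30, payoff 98): dropping to 0 → total 80, payoff 0. No gain.
Neighbor 3 (pledges 0, payoff 128): pledging 80 → total 190, payoff 48. No gain.
Neighbor 4 (pledges 30, payoff 98): dropping to 0 → total 80, payoff 0. No gain.
Neighbor 5 (pledges 30, payoff 98): dropping to 0 → total 80, payoff 0. No gain.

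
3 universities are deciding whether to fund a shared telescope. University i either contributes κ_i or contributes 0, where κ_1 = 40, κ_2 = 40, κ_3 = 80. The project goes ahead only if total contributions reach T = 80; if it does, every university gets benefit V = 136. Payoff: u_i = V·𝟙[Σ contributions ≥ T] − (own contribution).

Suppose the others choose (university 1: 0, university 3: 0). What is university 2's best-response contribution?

Others' total = 0. Even contributing 40 gives 40 < 80: no benefit either way.
Best response: 0.

0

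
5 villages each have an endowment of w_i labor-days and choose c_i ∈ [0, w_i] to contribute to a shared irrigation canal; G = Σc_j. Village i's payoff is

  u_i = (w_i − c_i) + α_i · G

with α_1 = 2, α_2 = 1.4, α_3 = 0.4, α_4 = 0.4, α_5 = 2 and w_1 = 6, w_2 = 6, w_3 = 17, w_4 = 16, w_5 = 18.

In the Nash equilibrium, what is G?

30

∂u_i/∂c_i = α_i − 1, so village i contributes w_i if α_i > 1, else 0.
α_i > 1 for i ∈ {1, 2, 5}; NE contributions (6, 6, 0, 0, 18), G = 30.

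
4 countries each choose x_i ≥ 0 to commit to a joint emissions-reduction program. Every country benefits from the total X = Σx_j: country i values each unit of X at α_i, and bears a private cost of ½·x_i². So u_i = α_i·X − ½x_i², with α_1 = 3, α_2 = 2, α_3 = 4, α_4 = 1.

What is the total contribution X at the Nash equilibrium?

10

Country i's FOC: ∂u_i/∂x_i = α_i − x_i = 0, so x_i* = α_i.
NE contributions = (3, 2, 4, 1); X = 10.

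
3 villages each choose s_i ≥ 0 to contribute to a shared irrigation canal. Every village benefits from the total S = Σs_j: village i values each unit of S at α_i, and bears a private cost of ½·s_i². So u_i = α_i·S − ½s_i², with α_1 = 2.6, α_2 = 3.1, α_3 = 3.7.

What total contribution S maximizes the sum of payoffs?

Planner FOC: ∂(Σu_j)/∂s_i = (Σα_j) − s_i = 0, so s_i^SO = Σα_j = 9.4 for every i; S^SO = 28.2.

28.2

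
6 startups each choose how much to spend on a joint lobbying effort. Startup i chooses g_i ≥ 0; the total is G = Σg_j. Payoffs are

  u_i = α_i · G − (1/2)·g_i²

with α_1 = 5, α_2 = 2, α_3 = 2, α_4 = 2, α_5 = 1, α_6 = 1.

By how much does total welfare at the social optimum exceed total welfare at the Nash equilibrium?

Startup i's FOC: ∂u_i/∂g_i = α_i − g_i = 0, so g_i* = α_i.
NE contributions = (5, 2, 2, 2, 1, 1); G = 13.
W^NE = (Σα)·G − ½Σα_i² = 13² − ½·39 = 149.5.
Planner sets g_i = Σα_j = 13 for every i, so G^SO = 6·13 = 78.
W^SO = (Σα)·G^SO − ½·6·(Σα)² = (6/2)·13² = 507.
Deadweight loss = W^SO − W^NE = 357.5.

357.5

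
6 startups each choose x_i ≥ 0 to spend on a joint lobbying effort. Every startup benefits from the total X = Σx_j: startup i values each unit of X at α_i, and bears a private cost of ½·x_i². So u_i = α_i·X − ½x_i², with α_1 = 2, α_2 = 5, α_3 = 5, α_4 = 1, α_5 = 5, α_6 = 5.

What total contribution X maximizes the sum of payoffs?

Planner FOC: ∂(Σu_j)/∂x_i = (Σα_j) − x_i = 0, so x_i^SO = Σα_j = 23 for every i; X^SO = 138.

138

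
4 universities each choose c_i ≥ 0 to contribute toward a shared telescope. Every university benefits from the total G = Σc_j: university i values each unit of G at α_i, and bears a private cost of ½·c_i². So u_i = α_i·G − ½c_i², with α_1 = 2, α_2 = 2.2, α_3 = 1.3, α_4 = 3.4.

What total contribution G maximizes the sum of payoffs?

Planner FOC: ∂(Σu_j)/∂c_i = (Σα_j) − c_i = 0, so c_i^SO = Σα_j = 8.9 for every i; G^SO = 35.6.

35.6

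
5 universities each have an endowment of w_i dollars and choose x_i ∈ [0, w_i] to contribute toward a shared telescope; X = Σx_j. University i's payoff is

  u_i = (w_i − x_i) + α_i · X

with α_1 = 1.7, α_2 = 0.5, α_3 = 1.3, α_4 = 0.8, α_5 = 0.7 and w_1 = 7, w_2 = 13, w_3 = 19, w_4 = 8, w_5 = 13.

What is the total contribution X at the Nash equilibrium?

26

∂u_i/∂x_i = α_i − 1, so university i contributes w_i if α_i > 1, else 0.
α_i > 1 for i ∈ {1, 3}; NE contributions (7, 0, 19, 0, 0), X = 26.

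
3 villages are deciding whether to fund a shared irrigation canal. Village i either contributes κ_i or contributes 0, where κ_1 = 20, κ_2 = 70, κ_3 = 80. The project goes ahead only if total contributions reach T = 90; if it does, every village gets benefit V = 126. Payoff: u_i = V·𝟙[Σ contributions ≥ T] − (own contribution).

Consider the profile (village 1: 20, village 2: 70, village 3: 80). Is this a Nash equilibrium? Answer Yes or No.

Total = 170 ≥ 90: provided.
Village 1 (pledges 20, payoff 106): dropping to 0 → total 150, payoff 126. Profitable deviation.

No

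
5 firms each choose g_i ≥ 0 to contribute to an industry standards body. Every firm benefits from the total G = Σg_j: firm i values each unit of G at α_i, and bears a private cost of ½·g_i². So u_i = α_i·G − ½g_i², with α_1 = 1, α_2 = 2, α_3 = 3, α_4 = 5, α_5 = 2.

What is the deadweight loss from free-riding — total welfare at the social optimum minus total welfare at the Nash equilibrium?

Firm i's FOC: ∂u_i/∂g_i = α_i − g_i = 0, so g_i* = α_i.
NE contributions = (1, 2, 3, 5, 2); G = 13.
W^NE = (Σα)·G − ½Σα_i² = 13² − ½·43 = 147.5.
Planner sets g_i = Σα_j = 13 for every i, so G^SO = 5·13 = 65.
W^SO = (Σα)·G^SO − ½·5·(Σα)² = (5/2)·13² = 422.5.
Deadweight loss = W^SO − W^NE = 275.

275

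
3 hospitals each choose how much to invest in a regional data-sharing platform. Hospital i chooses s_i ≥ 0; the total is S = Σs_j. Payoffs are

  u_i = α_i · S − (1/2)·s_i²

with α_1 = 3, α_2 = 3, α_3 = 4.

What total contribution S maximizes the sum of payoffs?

Planner FOC: ∂(Σu_j)/∂s_i = (Σα_j) − s_i = 0, so s_i^SO = Σα_j = 10 for every i; S^SO = 30.

30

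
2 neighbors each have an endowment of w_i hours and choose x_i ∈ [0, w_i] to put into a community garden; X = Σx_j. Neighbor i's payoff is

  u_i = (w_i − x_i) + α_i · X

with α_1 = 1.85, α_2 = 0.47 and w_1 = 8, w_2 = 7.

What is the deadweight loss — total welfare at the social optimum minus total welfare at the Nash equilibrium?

∂u_i/∂x_i = α_i − 1, so neighbor i contributes w_i if α_i > 1, else 0.
α_i > 1 for i ∈ {1}; NE contributions (8, 0), X = 8.
W^NE = Σw_i − X^NE + (Σα_i)·X^NE = 15 + 1.32·8 = 25.56.
Planner: ∂(Σu_j)/∂x_i = Σα_j − 1 = 1.32 > 0, so everyone contributes w_i; X^SO = 15, W^SO = 15 + 1.32·15 = 34.8.
Deadweight loss = 9.24.

9.24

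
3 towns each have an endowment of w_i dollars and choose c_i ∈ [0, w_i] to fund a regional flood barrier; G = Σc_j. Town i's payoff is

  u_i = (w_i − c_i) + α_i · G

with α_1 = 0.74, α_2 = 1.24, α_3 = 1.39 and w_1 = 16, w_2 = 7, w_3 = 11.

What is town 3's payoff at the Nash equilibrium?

∂u_i/∂c_i = α_i − 1, so town i contributes w_i if α_i > 1, else 0.
α_i > 1 for i ∈ {2, 3}; NE contributions (0, 7, 11), G = 18.
u_3 = (11 − 11) + 1.39·18 = 25.02.

25.02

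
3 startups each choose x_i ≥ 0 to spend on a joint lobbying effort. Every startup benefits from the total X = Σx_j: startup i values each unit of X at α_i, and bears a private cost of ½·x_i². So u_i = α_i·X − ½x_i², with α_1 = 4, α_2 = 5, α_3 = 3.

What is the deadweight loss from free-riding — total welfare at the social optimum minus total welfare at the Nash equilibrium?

Startup i's FOC: ∂u_i/∂x_i = α_i − x_i = 0, so x_i* = α_i.
NE contributions = (4, 5, 3); X = 12.
W^NE = (Σα)·X − ½Σα_i² = 12² − ½·50 = 119.
Planner sets x_i = Σα_j = 12 for every i, so X^SO = 3·12 = 36.
W^SO = (Σα)·X^SO − ½·3·(Σα)² = (3/2)·12² = 216.
Deadweight loss = W^SO − W^NE = 97.

97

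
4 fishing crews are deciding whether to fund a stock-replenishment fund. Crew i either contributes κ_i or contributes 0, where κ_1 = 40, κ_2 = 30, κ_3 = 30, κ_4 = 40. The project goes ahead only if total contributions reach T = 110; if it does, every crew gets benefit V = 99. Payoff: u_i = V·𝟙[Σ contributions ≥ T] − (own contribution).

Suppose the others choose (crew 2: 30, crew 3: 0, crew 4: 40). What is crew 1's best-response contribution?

40

Others' total = 70. Contributing 40 brings total to 110 ≥ 110: gain V − κ_1 = 59.
Best response: 40.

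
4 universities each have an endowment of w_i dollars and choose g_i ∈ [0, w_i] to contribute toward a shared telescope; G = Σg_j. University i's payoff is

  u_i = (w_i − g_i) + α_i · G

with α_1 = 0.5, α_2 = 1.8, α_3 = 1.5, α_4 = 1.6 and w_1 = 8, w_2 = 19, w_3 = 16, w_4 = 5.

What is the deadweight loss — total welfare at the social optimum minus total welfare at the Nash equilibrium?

∂u_i/∂g_i = α_i − 1, so university i contributes w_i if α_i > 1, else 0.
α_i > 1 for i ∈ {2, 3, 4}; NE contributions (0, 19, 16, 5), G = 40.
W^NE = Σw_i − G^NE + (Σα_i)·G^NE = 48 + 4.4·40 = 224.
Planner: ∂(Σu_j)/∂g_i = Σα_j − 1 = 4.4 > 0, so everyone contributes w_i; G^SO = 48, W^SO = 48 + 4.4·48 = 259.2.
Deadweight loss = 35.2.

35.2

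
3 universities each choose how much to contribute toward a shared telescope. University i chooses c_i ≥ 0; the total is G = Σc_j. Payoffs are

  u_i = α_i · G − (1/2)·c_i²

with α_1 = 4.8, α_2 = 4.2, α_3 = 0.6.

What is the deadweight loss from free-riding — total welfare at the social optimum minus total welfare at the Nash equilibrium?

66.6

University i's FOC: ∂u_i/∂c_i = α_i − c_i = 0, so c_i* = α_i.
NE contributions = (4.8, 4.2, 0.6); G = 9.6.
W^NE = (Σα)·G − ½Σα_i² = 9.6² − ½·41.04 = 71.64.
Planner sets c_i = Σα_j = 9.6 for every i, so G^SO = 3·9.6 = 28.8.
W^SO = (Σα)·G^SO − ½·3·(Σα)² = (3/2)·9.6² = 138.24.
Deadweight loss = W^SO − W^NE = 66.6.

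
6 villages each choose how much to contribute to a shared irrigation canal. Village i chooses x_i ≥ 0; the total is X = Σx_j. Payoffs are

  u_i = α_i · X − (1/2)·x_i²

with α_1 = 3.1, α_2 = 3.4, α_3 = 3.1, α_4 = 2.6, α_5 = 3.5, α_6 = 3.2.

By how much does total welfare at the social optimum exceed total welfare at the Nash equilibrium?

Village i's FOC: ∂u_i/∂x_i = α_i − x_i = 0, so x_i* = α_i.
NE contributions = (3.1, 3.4, 3.1, 2.6, 3.5, 3.2); X = 18.9.
W^NE = (Σα)·X − ½Σα_i² = 18.9² − ½·60.03 = 327.195.
Planner sets x_i = Σα_j = 18.9 for every i, so X^SO = 6·18.9 = 113.4.
W^SO = (Σα)·X^SO − ½·6·(Σα)² = (6/2)·18.9² = 1071.63.
Deadweight loss = W^SO − W^NE = 744.435.

744.435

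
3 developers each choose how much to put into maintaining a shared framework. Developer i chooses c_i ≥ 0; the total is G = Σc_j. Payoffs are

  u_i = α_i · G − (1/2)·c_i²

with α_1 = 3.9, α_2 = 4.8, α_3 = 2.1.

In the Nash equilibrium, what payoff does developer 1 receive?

34.515

Developer i's FOC: ∂u_i/∂c_i = α_i − c_i = 0, so c_i* = α_i.
NE contributions = (3.9, 4.8, 2.1); G = 10.8.
u_1 = α_1·G − ½·(c_1)² = 3.9·10.8 − ½·3.9² = 34.515.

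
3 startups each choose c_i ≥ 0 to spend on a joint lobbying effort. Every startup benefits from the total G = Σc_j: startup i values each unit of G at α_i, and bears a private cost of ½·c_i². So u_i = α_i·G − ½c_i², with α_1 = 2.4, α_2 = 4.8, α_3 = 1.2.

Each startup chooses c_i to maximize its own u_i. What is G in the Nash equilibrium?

8.4

Startup i's FOC: ∂u_i/∂c_i = α_i − c_i = 0, so c_i* = α_i.
NE contributions = (2.4, 4.8, 1.2); G = 8.4.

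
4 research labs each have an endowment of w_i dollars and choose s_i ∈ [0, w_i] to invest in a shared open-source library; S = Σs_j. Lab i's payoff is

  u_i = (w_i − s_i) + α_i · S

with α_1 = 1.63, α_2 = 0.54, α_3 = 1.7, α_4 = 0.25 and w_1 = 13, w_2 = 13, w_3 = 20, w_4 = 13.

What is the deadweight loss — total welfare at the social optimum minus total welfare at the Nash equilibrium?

81.12

∂u_i/∂s_i = α_i − 1, so lab i contributes w_i if α_i > 1, else 0.
α_i > 1 for i ∈ {1, 3}; NE contributions (13, 0, 20, 0), S = 33.
W^NE = Σw_i − S^NE + (Σα_i)·S^NE = 59 + 3.12·33 = 161.96.
Planner: ∂(Σu_j)/∂s_i = Σα_j − 1 = 3.12 > 0, so everyone contributes w_i; S^SO = 59, W^SO = 59 + 3.12·59 = 243.08.
Deadweight loss = 81.12.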